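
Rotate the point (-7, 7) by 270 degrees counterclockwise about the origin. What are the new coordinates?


Transformation: rotation about the origin
Original point: (-7, 7)
Rule for 270 deg counterclockwise: (x, y) -> (y, -x)
Apply: (-7, 7) -> (7, 7)
(7, 7)


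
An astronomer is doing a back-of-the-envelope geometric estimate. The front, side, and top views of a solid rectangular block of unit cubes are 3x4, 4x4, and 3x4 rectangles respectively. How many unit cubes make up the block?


Orthographic views of a solid rectangular block:
Front view 3 x 4 -> length = 3, height = 4
Side view 4 x 4 -> width = 4, height = 4 (consistent)
Top view 3 x 4 -> confirms length = 3, width = 4
The block is 3 x 4 x 4.
Total unit cubes = 3 * 4 * 4 = 48
48 unit cubes


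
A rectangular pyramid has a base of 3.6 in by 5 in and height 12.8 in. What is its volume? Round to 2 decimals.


Shape: rectangular pyramid
Base: 3.6 in x 5 in, Height h = 12.8 in
Formula: V = (1/3) * base_area * h
base_area = 3.6 * 5 = 18
base_area * h = 18 * 12.8 = 230.4
V = 230.4 / 3
V = 76.8
76.8 in^3


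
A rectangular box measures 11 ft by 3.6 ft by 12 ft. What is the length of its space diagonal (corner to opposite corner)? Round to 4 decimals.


Shape: rectangular box (space diagonal)
l = 11 ft, w = 3.6 ft, h = 12 ft
Visualize: the diagonal of the base, then a right triangle with that diagonal and the height.
Formula: d = sqrt(l^2 + w^2 + h^2)
l^2 + w^2 + h^2 = 121 + 12.96 + 144 = 277.96
d = sqrt(277.96)
d = 16.6721
16.6721 ft


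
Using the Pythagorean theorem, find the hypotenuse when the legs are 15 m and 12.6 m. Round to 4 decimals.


Shape: right triangle
Legs a = 15 m, b = 12.6 m
Formula: c = sqrt(a^2 + b^2)
a^2 = 225, b^2 = 158.76
a^2 + b^2 = 383.76
c = sqrt(383.76)
c = 19.5898
19.5898 m


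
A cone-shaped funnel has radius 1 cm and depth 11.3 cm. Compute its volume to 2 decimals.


Shape: cone
Radius r = 1 cm, Height h = 11.3 cm
Formula: V = (1/3) * pi * r^2 * h
r^2 = 1
pi * r^2 * h = pi * 1 * 11.3 = 11.3 * pi
V = 11.3 * pi / 3
V = 11.83
11.83 cm^3


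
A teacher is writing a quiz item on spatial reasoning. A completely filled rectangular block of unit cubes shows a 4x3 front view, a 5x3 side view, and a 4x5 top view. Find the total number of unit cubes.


Orthographic views of a solid rectangular block:
Front view 4 x 3 -> length = 4, height = 3
Side view 5 x 3 -> width = 5, height = 3 (consistent)
Top view 4 x 5 -> confirms length = 4, width = 5
The block is 4 x 5 x 3.
Total unit cubes = 4 * 5 * 3 = 60
60 unit cubes


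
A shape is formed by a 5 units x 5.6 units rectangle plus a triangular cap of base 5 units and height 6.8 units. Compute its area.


Composite shape: rectangle + triangle
Rectangle area = 5 * 5.6 = 28
Triangle area = 0.5 * 5 * 6.8 = 17
Total = 28 + 17
Total = 45
45 units^2


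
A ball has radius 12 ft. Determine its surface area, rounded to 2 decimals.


Shape: sphere
Radius r = 12 ft
Formula: SA = 4 * pi * r^2
r^2 = 144
SA = 4 * pi * 144
SA = 576 * pi
SA = 1809.56
1809.56 ft^2


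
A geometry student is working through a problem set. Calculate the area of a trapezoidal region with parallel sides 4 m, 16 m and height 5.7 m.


Shape: trapezoid
Parallel sides a = 4 m, b = 16 m; Height h = 5.7 m
Formula: A = (a + b) * h / 2
a + b = 4 + 16 = 20
A = 20 * 5.7 / 2
A = 114 / 2
A = 57
57 m^2


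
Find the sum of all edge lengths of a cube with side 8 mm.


Shape: cube
Side s = 8 mm
A cube has 12 edges, all equal.
Formula: total edge length = 12 * s
Total = 12 * 8
Total = 96
96 mm


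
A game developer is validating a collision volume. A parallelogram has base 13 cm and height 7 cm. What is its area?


Shape: parallelogram
Base b = 13 cm, Height h = 7 cm
Formula: A = b * h
A = 13 * 7
A = 91
91 cm^2


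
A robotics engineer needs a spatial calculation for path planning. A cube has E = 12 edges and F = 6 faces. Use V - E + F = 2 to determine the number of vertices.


Polyhedron: cube
Euler's formula for convex polyhedra: V - E + F = 2
Given: E = 12 edges and F = 6 faces
Solve for V:
V = 2 + E - F = 2 + 12 - 6 = 8
8 vertices


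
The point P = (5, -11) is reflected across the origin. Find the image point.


Transformation: reflection
Original point: (5, -11)
Rule for reflection through the origin: (x, y) -> (-x, -y)
Apply: (5, -11) -> (-5, 11)
(-5, 11)


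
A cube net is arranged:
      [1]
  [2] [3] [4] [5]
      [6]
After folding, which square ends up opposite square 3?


Net: cross layout. Take square 3 as the base (bottom).
Fold the four squares in the horizontal row up around 3: 2 -> left, 4 -> right, 5 wraps to the top.
Fold 1 and 6 up from 3: 1 -> back, 6 -> front.
Opposite pairs are therefore: (1, 6), (2, 4), (3, 5).
Face 3 is opposite face 5.
face 5


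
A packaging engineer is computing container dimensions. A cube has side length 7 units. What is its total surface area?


Shape: cube
Side s = 7 units
A cube has 6 square faces.
Formula: SA = 6 * s^2
s^2 = 49
SA = 6 * 49
SA = 294
294 units^2


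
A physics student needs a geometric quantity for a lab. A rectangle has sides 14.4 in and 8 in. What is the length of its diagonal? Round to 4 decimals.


Shape: rectangle (diagonal via Pythagoras)
Sides: 14.4 in and 8 in
Formula: d = sqrt(l^2 + w^2)
l^2 = 207.36, w^2 = 64
l^2 + w^2 = 271.36
d = sqrt(271.36)
d = 16.473
16.473 in


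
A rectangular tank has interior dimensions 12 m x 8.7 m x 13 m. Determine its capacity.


Shape: rectangular prism
l = 12 m, w = 8.7 m, h = 13 m
Formula: V = l * w * h
V = 12 * 8.7 * 13
V = 104.4 * 13
V = 1357.2
1357.2 m^3


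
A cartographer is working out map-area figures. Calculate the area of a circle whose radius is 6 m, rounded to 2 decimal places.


Shape: circle
Radius r = 6 m
Formula: A = pi * r^2
r^2 = 6^2 = 36
A = pi * 36
A = 113.1
113.1 m^2


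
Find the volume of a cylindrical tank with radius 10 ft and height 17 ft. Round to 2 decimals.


Shape: cylinder
Radius r = 10 ft, Height h = 17 ft
Formula: V = pi * r^2 * h
r^2 = 100
V = pi * 100 * 17
V = 1700 * pi
V = 5340.71
5340.71 ft^3


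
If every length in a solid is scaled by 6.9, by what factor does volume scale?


Linear scale factor k = 6.9
Rule: under a linear scaling by k, volumes scale by k^3.
k^3 = 6.9 * 6.9 * 6.9
k^3 = 47.61 * 6.9
k^3 = 328.509
Volume scales by a factor of 328.509.
328.509 (dimensionless)


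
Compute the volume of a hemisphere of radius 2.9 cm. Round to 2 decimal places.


Shape: hemisphere (half of a sphere)
Radius r = 2.9 cm
Formula: V = (1/2) * (4/3) * pi * r^3 = (2/3) * pi * r^3
r^3 = 24.389
(2/3) * 24.389 = 16.259333
V = 16.259333 * pi
V = 51.08
51.08 cm^3


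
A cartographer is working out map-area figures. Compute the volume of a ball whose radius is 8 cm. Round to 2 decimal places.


Shape: sphere
Radius r = 8 cm
Formula: V = (4/3) * pi * r^3
r^3 = 512
(4/3) * 512 = 682.666667
V = 682.666667 * pi
V = 2144.66
2144.66 cm^3


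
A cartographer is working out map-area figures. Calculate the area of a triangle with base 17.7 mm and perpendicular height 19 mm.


Shape: triangle
Base b = 17.7 mm, Height h = 19 mm
Formula: A = (1/2) * b * h
A = 0.5 * 17.7 * 19
A = 0.5 * 336.3
A = 168.15
168.15 mm^2


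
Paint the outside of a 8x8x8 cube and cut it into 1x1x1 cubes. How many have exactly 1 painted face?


Large cube: 8 x 8 x 8, cut into unit cubes.
n = 8, so n - 2 = 6
Cubes with 1 painted face lie in the interior of each face.
A cube has 6 faces; each contributes (n - 2)^2 = 36 such cubes.
Count = 6 * 36 = 216
216 unit cubes


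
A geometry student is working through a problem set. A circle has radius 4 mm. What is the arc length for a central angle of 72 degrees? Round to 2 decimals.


Shape: circular arc
Radius r = 4 mm, Angle = 72 degrees
Formula: L = (angle/360) * 2 * pi * r
2 * pi * r = 8 * pi
L = (72/360) * 8 * pi
L = 1.6 * pi
L = 5.03
5.03 mm


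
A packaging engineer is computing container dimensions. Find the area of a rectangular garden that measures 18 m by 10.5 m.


Shape: rectangle
Length l = 18 m, Width w = 10.5 m
Formula: A = l * w
A = 18 * 10.5
A = 189
189 m^2


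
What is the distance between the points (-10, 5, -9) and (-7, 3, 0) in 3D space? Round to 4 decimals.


3D distance between two points
P1 = (-10, 5, -9), P2 = (-7, 3, 0)
Formula: d = sqrt((x2-x1)^2 + (y2-y1)^2 + (z2-z1)^2)
dx = -7 - -10 = 3
dy = 3 - 5 = -2
dz = 0 - -9 = 9
dx^2 + dy^2 + dz^2 = 9 + 4 + 81 = 94
d = sqrt(94)
d = 9.6954
9.6954 units


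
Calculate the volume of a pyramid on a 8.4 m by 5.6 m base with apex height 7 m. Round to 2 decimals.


Shape: rectangular pyramid
Base: 8.4 m x 5.6 m, Height h = 7 m
Formula: V = (1/3) * base_area * h
base_area = 8.4 * 5.6 = 47.04
base_area * h = 47.04 * 7 = 329.28
V = 329.28 / 3
V = 109.76
109.76 m^3


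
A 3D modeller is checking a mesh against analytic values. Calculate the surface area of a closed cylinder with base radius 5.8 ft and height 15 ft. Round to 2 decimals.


Shape: closed cylinder
Radius r = 5.8 ft, Height h = 15 ft
Formula: SA = 2*pi*r^2 + 2*pi*r*h = 2*pi*r*(r + h)
r + h = 20.8
2 * r * (r + h) = 2 * 5.8 * 20.8 = 241.28
SA = 241.28 * pi
SA = 758
758 ft^2


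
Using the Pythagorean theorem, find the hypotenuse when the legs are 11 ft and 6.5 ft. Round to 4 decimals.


Shape: right triangle
Legs a = 11 ft, b = 6.5 ft
Formula: c = sqrt(a^2 + b^2)
a^2 = 121, b^2 = 42.25
a^2 + b^2 = 163.25
c = sqrt(163.25)
c = 12.7769
12.7769 ft


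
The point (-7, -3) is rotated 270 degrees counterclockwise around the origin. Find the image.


Transformation: rotation about the origin
Original point: (-7, -3)
Rule for 270 deg counterclockwise: (x, y) -> (y, -x)
Apply: (-7, -3) -> (-3, 7)
(-3, 7)


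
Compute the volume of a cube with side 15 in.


Shape: cube
Side s = 15 in
Formula: V = s^3
V = 15 * 15 * 15
V = 225 * 15
V = 3375
3375 in^3


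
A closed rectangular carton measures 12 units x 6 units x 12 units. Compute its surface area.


Shape: rectangular prism
l = 12 units, w = 6 units, h = 12 units
Formula: SA = 2(lw + lh + wh)
lw = 72, lh = 144, wh = 72
lw + lh + wh = 288
SA = 2 * 288
SA = 576
576 units^2


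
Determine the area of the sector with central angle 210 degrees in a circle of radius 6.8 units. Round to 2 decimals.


Shape: circular sector
Radius r = 6.8 units, Angle = 210 degrees
Formula: A = (angle/360) * pi * r^2
r^2 = 46.24
Fraction of circle = 210/360
A = (210/360) * pi * 46.24
A = 26.973333 * pi
A = 84.74
84.74 units^2


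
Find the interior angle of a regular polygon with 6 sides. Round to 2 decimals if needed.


Shape: regular hexagon (6 sides)
Formula: interior angle = (n - 2) * 180 / n
(n - 2) = 4
(n - 2) * 180 = 720
angle = 720 / 6
angle = 120
120 degrees


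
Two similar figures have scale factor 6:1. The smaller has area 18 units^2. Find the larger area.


Linear scale factor k = 6
Original area = 18 units^2
Rule: under a linear scaling by k, areas scale by k^2.
k^2 = 6^2 = 36
New area = 18 * 36
New area = 648
648 units^2


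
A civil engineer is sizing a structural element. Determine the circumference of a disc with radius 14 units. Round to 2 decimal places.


Shape: circle
Radius r = 14 units
Formula: C = 2 * pi * r
C = 2 * pi * 14
C = 28 * pi
C = 87.96
87.96 units


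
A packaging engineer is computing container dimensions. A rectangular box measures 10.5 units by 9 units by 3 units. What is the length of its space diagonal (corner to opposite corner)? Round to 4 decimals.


Shape: rectangular box (space diagonal)
l = 10.5 units, w = 9 units, h = 3 units
Visualize: the diagonal of the base, then a right triangle with that diagonal and the height.
Formula: d = sqrt(l^2 + w^2 + h^2)
l^2 + w^2 + h^2 = 110.25 + 81 + 9 = 200.25
d = sqrt(200.25)
d = 14.151
14.151 units


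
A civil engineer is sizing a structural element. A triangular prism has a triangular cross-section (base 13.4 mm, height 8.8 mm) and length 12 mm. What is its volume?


Shape: triangular prism
Triangle base = 13.4 mm, triangle height = 8.8 mm, prism length L = 12 mm
Formula: V = (1/2 * b * h_tri) * L
Cross-section area = 0.5 * 13.4 * 8.8 = 58.96
V = 58.96 * 12
V = 707.52
707.52 mm^3


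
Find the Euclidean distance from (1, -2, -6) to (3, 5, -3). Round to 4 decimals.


3D distance between two points
P1 = (1, -2, -6), P2 = (3, 5, -3)
Formula: d = sqrt((x2-x1)^2 + (y2-y1)^2 + (z2-z1)^2)
dx = 3 - 1 = 2
dy = 5 - -2 = 7
dz = -3 - -6 = 3
dx^2 + dy^2 + dz^2 = 4 + 49 + 9 = 62
d = sqrt(62)
d = 7.874
7.874 units


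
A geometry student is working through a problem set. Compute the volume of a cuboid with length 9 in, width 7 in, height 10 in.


Shape: rectangular prism
l = 9 in, w = 7 in, h = 10 in
Formula: V = l * w * h
V = 9 * 7 * 10
V = 63 * 10
V = 630
630 in^3


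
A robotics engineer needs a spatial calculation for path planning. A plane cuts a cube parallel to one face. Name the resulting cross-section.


Solid: cube
Cutting plane: parallel to one face
Visualize the intersection of the plane with the solid's surface.
The boundary of the cut region is a square.
square


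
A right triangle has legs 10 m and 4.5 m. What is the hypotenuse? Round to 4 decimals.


Shape: right triangle
Legs a = 10 m, b = 4.5 m
Formula: c = sqrt(a^2 + b^2)
a^2 = 100, b^2 = 20.25
a^2 + b^2 = 120.25
c = sqrt(120.25)
c = 10.9659
10.9659 m


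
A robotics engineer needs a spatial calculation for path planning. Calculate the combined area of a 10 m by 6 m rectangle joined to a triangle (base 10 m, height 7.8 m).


Composite shape: rectangle + triangle
Rectangle area = 10 * 6 = 60
Triangle area = 0.5 * 10 * 7.8 = 39
Total = 60 + 39
Total = 99
99 m^2


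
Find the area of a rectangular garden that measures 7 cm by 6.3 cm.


Shape: rectangle
Length l = 7 cm, Width w = 6.3 cm
Formula: A = l * w
A = 7 * 6.3
A = 44.1
44.1 cm^2


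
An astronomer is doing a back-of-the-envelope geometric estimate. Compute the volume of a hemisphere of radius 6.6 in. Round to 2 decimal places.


Shape: hemisphere (half of a sphere)
Radius r = 6.6 in
Formula: V = (1/2) * (4/3) * pi * r^3 = (2/3) * pi * r^3
r^3 = 287.496
(2/3) * 287.496 = 191.664
V = 191.664 * pi
V = 602.13
602.13 in^3


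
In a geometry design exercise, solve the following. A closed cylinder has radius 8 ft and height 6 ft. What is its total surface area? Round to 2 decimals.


Shape: closed cylinder
Radius r = 8 ft, Height h = 6 ft
Formula: SA = 2*pi*r^2 + 2*pi*r*h = 2*pi*r*(r + h)
r + h = 14
2 * r * (r + h) = 2 * 8 * 14 = 224
SA = 224 * pi
SA = 703.72
703.72 ft^2


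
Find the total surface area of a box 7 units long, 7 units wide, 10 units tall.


Shape: rectangular prism
l = 7 units, w = 7 units, h = 10 units
Formula: SA = 2(lw + lh + wh)
lw = 49, lh = 70, wh = 70
lw + lh + wh = 189
SA = 2 * 189
SA = 378
378 units^2


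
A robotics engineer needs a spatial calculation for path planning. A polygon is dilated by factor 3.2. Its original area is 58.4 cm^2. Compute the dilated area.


Linear scale factor k = 3.2
Original area = 58.4 cm^2
Rule: under a linear scaling by k, areas scale by k^2.
k^2 = 3.2^2 = 10.24
New area = 58.4 * 10.24
New area = 598.016
598.016 cm^2


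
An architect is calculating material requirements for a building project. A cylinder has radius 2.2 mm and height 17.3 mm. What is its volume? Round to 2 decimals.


Shape: cylinder
Radius r = 2.2 mm, Height h = 17.3 mm
Formula: V = pi * r^2 * h
r^2 = 4.84
V = pi * 4.84 * 17.3
V = 83.732 * pi
V = 263.05
263.05 mm^3


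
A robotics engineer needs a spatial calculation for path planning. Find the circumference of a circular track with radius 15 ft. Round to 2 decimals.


Shape: circle
Radius r = 15 ft
Formula: C = 2 * pi * r
C = 2 * pi * 15
C = 30 * pi
C = 94.25
94.25 ft


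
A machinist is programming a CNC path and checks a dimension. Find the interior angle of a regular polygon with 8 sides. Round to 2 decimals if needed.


Shape: regular octagon (8 sides)
Formula: interior angle = (n - 2) * 180 / n
(n - 2) = 6
(n - 2) * 180 = 1080
angle = 1080 / 8
angle = 135
135 degrees


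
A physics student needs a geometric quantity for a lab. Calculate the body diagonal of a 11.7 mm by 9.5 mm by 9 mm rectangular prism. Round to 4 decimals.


Shape: rectangular box (space diagonal)
l = 11.7 mm, w = 9.5 mm, h = 9 mm
Visualize: the diagonal of the base, then a right triangle with that diagonal and the height.
Formula: d = sqrt(l^2 + w^2 + h^2)
l^2 + w^2 + h^2 = 136.89 + 90.25 + 81 = 308.14
d = sqrt(308.14)
d = 17.5539
17.5539 mm


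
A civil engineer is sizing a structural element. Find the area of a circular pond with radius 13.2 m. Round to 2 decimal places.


Shape: circle
Radius r = 13.2 m
Formula: A = pi * r^2
r^2 = 13.2^2 = 174.24
A = pi * 174.24
A = 547.39
547.39 m^2


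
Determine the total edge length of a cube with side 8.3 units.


Shape: cube
Side s = 8.3 units
A cube has 12 edges, all equal.
Formula: total edge length = 12 * s
Total = 12 * 8.3
Total = 99.6
99.6 units


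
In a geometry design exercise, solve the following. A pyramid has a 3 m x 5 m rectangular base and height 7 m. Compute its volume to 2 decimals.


Shape: rectangular pyramid
Base: 3 m x 5 m, Height h = 7 m
Formula: V = (1/3) * base_area * h
base_area = 3 * 5 = 15
base_area * h = 15 * 7 = 105
V = 105 / 3
V = 35
35 m^3


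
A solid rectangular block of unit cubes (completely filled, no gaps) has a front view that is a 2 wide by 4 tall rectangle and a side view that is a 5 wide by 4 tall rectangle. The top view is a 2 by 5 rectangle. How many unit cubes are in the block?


Orthographic views of a solid rectangular block:
Front view 2 x 4 -> length = 2, height = 4
Side view 5 x 4 -> width = 5, height = 4 (consistent)
Top view 2 x 5 -> confirms length = 2, width = 5
The block is 2 x 5 x 4.
Total unit cubes = 2 * 5 * 4 = 40
40 unit cubes


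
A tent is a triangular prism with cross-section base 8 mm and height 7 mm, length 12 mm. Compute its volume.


Shape: triangular prism
Triangle base = 8 mm, triangle height = 7 mm, prism length L = 12 mm
Formula: V = (1/2 * b * h_tri) * L
Cross-section area = 0.5 * 8 * 7 = 28
V = 28 * 12
V = 336
336 mm^3


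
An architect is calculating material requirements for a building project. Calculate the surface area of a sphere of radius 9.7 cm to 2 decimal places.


Shape: sphere
Radius r = 9.7 cm
Formula: SA = 4 * pi * r^2
r^2 = 94.09
SA = 4 * pi * 94.09
SA = 376.36 * pi
SA = 1182.37
1182.37 cm^2


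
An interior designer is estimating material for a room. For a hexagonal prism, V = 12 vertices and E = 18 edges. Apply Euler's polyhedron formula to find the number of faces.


Polyhedron: hexagonal prism
Euler's formula for convex polyhedra: V - E + F = 2
Given: V = 12 vertices and E = 18 edges
Solve for F:
F = 2 + E - V = 2 + 18 - 12 = 8
8 faces


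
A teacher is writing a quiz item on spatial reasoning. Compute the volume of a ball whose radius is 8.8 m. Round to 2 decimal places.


Shape: sphere
Radius r = 8.8 m
Formula: V = (4/3) * pi * r^3
r^3 = 681.472
(4/3) * 681.472 = 908.629333
V = 908.629333 * pi
V = 2854.54
2854.54 m^3


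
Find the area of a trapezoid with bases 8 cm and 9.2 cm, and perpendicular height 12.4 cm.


Shape: trapezoid
Parallel sides a = 8 cm, b = 9.2 cm; Height h = 12.4 cm
Formula: A = (a + b) * h / 2
a + b = 8 + 9.2 = 17.2
A = 17.2 * 12.4 / 2
A = 213.28 / 2
A = 106.64
106.64 cm^2


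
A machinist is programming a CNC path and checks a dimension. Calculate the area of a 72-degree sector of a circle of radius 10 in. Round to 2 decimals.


Shape: circular sector
Radius r = 10 in, Angle = 72 degrees
Formula: A = (angle/360) * pi * r^2
r^2 = 100
Fraction of circle = 72/360
A = (72/360) * pi * 100
A = 20 * pi
A = 62.83
62.83 in^2


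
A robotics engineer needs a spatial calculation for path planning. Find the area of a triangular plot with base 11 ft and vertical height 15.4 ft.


Shape: triangle
Base b = 11 ft, Height h = 15.4 ft
Formula: A = (1/2) * b * h
A = 0.5 * 11 * 15.4
A = 0.5 * 169.4
A = 84.7
84.7 ft^2


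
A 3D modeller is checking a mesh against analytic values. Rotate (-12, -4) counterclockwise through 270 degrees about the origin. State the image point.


Transformation: rotation about the origin
Original point: (-12, -4)
Rule for 270 deg counterclockwise: (x, y) -> (y, -x)
Apply: (-12, -4) -> (-4, 12)
(-4, 12)


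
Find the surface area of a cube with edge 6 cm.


Shape: cube
Side s = 6 cm
A cube has 6 square faces.
Formula: SA = 6 * s^2
s^2 = 36
SA = 6 * 36
SA = 216
216 cm^2


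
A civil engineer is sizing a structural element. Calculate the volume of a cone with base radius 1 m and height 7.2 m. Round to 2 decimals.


Shape: cone
Radius r = 1 m, Height h = 7.2 m
Formula: V = (1/3) * pi * r^2 * h
r^2 = 1
pi * r^2 * h = pi * 1 * 7.2 = 7.2 * pi
V = 7.2 * pi / 3
V = 7.54
7.54 m^3


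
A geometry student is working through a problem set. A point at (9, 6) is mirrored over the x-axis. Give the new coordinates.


Transformation: reflection
Original point: (9, 6)
Rule for reflection over the x-axis: (x, y) -> (x, -y)
Apply: (9, 6) -> (9, -6)
(9, -6)


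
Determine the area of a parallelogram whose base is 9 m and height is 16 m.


Shape: parallelogram
Base b = 9 m, Height h = 16 m
Formula: A = b * h
A = 9 * 16
A = 144
144 m^2


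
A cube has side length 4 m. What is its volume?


Shape: cube
Side s = 4 m
Formula: V = s^3
V = 4 * 4 * 4
V = 16 * 4
V = 64
64 m^3


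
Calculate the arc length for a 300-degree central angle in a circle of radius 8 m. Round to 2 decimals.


Shape: circular arc
Radius r = 8 m, Angle = 300 degrees
Formula: L = (angle/360) * 2 * pi * r
2 * pi * r = 16 * pi
L = (300/360) * 16 * pi
L = 13.333333 * pi
L = 41.89
41.89 m


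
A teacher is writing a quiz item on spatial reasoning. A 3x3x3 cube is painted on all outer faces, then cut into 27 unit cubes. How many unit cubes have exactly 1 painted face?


Large cube: 3 x 3 x 3, cut into unit cubes.
n = 3, so n - 2 = 1
Cubes with 1 painted face lie in the interior of each face.
A cube has 6 faces; each contributes (n - 2)^2 = 1 such cubes.
Count = 6 * 1 = 6
6 unit cubes


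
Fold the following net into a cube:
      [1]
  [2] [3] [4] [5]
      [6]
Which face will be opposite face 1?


Net: cross layout. Take square 3 as the base (bottom).
Fold the four squares in the horizontal row up around 3: 2 -> left, 4 -> right, 5 wraps to the top.
Fold 1 and 6 up from 3: 1 -> back, 6 -> front.
Opposite pairs are therefore: (1, 6), (2, 4), (3, 5).
Face 1 is opposite face 6.
face 6


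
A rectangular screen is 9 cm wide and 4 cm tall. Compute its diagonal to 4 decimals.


Shape: rectangle (diagonal via Pythagoras)
Sides: 9 cm and 4 cm
Formula: d = sqrt(l^2 + w^2)
l^2 = 81, w^2 = 16
l^2 + w^2 = 97
d = sqrt(97)
d = 9.8489
9.8489 cm


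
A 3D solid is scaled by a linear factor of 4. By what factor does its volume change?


Linear scale factor k = 4
Rule: under a linear scaling by k, volumes scale by k^3.
k^3 = 4 * 4 * 4
k^3 = 16 * 4
k^3 = 64
Volume scales by a factor of 64.
64 (dimensionless)


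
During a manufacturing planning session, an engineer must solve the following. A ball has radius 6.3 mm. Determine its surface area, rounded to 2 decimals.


Shape: sphere
Radius r = 6.3 mm
Formula: SA = 4 * pi * r^2
r^2 = 39.69
SA = 4 * pi * 39.69
SA = 158.76 * pi
SA = 498.76
498.76 mm^2


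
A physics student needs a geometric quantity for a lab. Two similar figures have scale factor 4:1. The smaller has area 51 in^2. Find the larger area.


Linear scale factor k = 4
Original area = 51 in^2
Rule: under a linear scaling by k, areas scale by k^2.
k^2 = 4^2 = 16
New area = 51 * 16
New area = 816
816 in^2


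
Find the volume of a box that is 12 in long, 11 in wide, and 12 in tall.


Shape: rectangular prism
l = 12 in, w = 11 in, h = 12 in
Formula: V = l * w * h
V = 12 * 11 * 12
V = 132 * 12
V = 1584
1584 in^3


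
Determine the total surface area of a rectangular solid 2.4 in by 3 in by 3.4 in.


Shape: rectangular prism
l = 2.4 in, w = 3 in, h = 3.4 in
Formula: SA = 2(lw + lh + wh)
lw = 7.2, lh = 8.16, wh = 10.2
lw + lh + wh = 25.56
SA = 2 * 25.56
SA = 51.12
51.12 in^2


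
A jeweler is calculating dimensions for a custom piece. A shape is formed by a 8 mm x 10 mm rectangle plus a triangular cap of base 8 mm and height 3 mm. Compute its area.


Composite shape: rectangle + triangle
Rectangle area = 8 * 10 = 80
Triangle area = 0.5 * 8 * 3 = 12
Total = 80 + 12
Total = 92
92 mm^2


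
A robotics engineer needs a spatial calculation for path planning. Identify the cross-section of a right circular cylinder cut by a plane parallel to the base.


Solid: right circular cylinder
Cutting plane: parallel to the base
Visualize the intersection of the plane with the solid's surface.
The boundary of the cut region is a circle.
circle


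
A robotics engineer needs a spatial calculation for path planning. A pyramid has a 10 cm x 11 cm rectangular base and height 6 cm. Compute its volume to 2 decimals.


Shape: rectangular pyramid
Base: 10 cm x 11 cm, Height h = 6 cm
Formula: V = (1/3) * base_area * h
base_area = 10 * 11 = 110
base_area * h = 110 * 6 = 660
V = 660 / 3
V = 220
220 cm^3


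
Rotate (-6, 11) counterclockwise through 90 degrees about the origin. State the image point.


Transformation: rotation about the origin
Original point: (-6, 11)
Rule for 90 deg counterclockwise: (x, y) -> (-y, x)
Apply: (-6, 11) -> (-11, -6)
(-11, -6)


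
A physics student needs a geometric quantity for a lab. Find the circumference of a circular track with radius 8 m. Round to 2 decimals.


Shape: circle
Radius r = 8 m
Formula: C = 2 * pi * r
C = 2 * pi * 8
C = 16 * pi
C = 50.27
50.27 m


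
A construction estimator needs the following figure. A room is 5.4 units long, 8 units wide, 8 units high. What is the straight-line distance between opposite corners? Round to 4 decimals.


Shape: rectangular box (space diagonal)
l = 5.4 units, w = 8 units, h = 8 units
Visualize: the diagonal of the base, then a right triangle with that diagonal and the height.
Formula: d = sqrt(l^2 + w^2 + h^2)
l^2 + w^2 + h^2 = 29.16 + 64 + 64 = 157.16
d = sqrt(157.16)
d = 12.5363
12.5363 units


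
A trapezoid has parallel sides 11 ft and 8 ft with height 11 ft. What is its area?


Shape: trapezoid
Parallel sides a = 11 ft, b = 8 ft; Height h = 11 ft
Formula: A = (a + b) * h / 2
a + b = 11 + 8 = 19
A = 19 * 11 / 2
A = 209 / 2
A = 104.5
104.5 ft^2


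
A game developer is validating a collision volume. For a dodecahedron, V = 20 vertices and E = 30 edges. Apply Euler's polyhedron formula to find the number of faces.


Polyhedron: dodecahedron
Euler's formula for convex polyhedra: V - E + F = 2
Given: V = 20 vertices and E = 30 edges
Solve for F:
F = 2 + E - V = 2 + 30 - 20 = 12
12 faces


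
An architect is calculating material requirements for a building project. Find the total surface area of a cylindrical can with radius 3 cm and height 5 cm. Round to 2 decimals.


Shape: closed cylinder
Radius r = 3 cm, Height h = 5 cm
Formula: SA = 2*pi*r^2 + 2*pi*r*h = 2*pi*r*(r + h)
r + h = 8
2 * r * (r + h) = 2 * 3 * 8 = 48
SA = 48 * pi
SA = 150.8
150.8 cm^2


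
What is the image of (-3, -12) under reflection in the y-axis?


Transformation: reflection
Original point: (-3, -12)
Rule for reflection over the y-axis: (x, y) -> (-x, y)
Apply: (-3, -12) -> (3, -12)
(3, -12)


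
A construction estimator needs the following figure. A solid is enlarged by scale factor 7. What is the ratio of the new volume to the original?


Linear scale factor k = 7
Rule: under a linear scaling by k, volumes scale by k^3.
k^3 = 7 * 7 * 7
k^3 = 49 * 7
k^3 = 343
Volume scales by a factor of 343.
343 (dimensionless)


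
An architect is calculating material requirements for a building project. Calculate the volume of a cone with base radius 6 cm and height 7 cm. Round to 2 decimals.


Shape: cone
Radius r = 6 cm, Height h = 7 cm
Formula: V = (1/3) * pi * r^2 * h
r^2 = 36
pi * r^2 * h = pi * 36 * 7 = 252 * pi
V = 252 * pi / 3
V = 263.89
263.89 cm^3


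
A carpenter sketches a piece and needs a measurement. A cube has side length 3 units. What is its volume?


Shape: cube
Side s = 3 units
Formula: V = s^3
V = 3 * 3 * 3
V = 9 * 3
V = 27
27 units^3


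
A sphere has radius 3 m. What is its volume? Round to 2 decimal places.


Shape: sphere
Radius r = 3 m
Formula: V = (4/3) * pi * r^3
r^3 = 27
(4/3) * 27 = 36
V = 36 * pi
V = 113.1
113.1 m^3


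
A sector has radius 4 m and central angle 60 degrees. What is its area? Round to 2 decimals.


Shape: circular sector
Radius r = 4 m, Angle = 60 degrees
Formula: A = (angle/360) * pi * r^2
r^2 = 16
Fraction of circle = 60/360
A = (60/360) * pi * 16
A = 2.666667 * pi
A = 8.38
8.38 m^2


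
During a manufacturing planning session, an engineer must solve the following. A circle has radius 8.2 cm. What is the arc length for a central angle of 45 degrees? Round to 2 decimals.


Shape: circular arc
Radius r = 8.2 cm, Angle = 45 degrees
Formula: L = (angle/360) * 2 * pi * r
2 * pi * r = 16.4 * pi
L = (45/360) * 16.4 * pi
L = 2.05 * pi
L = 6.44
6.44 cm


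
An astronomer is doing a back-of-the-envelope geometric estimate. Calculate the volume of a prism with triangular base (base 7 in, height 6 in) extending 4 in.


Shape: triangular prism
Triangle base = 7 in, triangle height = 6 in, prism length L = 4 in
Formula: V = (1/2 * b * h_tri) * L
Cross-section area = 0.5 * 7 * 6 = 21
V = 21 * 4
V = 84
84 in^3


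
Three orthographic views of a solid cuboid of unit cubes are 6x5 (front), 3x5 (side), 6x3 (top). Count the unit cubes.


Orthographic views of a solid rectangular block:
Front view 6 x 5 -> length = 6, height = 5
Side view 3 x 5 -> width = 3, height = 5 (consistent)
Top view 6 x 3 -> confirms length = 6, width = 3
The block is 6 x 3 x 5.
Total unit cubes = 6 * 3 * 5 = 90
90 unit cubes


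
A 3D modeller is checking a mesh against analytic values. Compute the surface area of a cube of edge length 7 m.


Shape: cube
Side s = 7 m
A cube has 6 square faces.
Formula: SA = 6 * s^2
s^2 = 49
SA = 6 * 49
SA = 294
294 m^2


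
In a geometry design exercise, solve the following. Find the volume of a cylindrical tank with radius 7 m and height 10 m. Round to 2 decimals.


Shape: cylinder
Radius r = 7 m, Height h = 10 m
Formula: V = pi * r^2 * h
r^2 = 49
V = pi * 49 * 10
V = 490 * pi
V = 1539.38
1539.38 m^3


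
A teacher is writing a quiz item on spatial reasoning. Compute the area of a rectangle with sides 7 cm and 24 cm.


Shape: rectangle
Length l = 7 cm, Width w = 24 cm
Formula: A = l * w
A = 7 * 24
A = 168
168 cm^2


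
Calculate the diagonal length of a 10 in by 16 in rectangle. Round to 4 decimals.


Shape: rectangle (diagonal via Pythagoras)
Sides: 10 in and 16 in
Formula: d = sqrt(l^2 + w^2)
l^2 = 100, w^2 = 256
l^2 + w^2 = 356
d = sqrt(356)
d = 18.868
18.868 in


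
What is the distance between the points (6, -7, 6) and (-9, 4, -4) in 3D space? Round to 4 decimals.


3D distance between two points
P1 = (6, -7, 6), P2 = (-9, 4, -4)
Formula: d = sqrt((x2-x1)^2 + (y2-y1)^2 + (z2-z1)^2)
dx = -9 - 6 = -15
dy = 4 - -7 = 11
dz = -4 - 6 = -10
dx^2 + dy^2 + dz^2 = 225 + 121 + 100 = 446
d = sqrt(446)
d = 21.1187
21.1187 units


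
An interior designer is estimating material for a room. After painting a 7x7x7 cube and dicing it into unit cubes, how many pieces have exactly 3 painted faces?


Large cube: 7 x 7 x 7, cut into unit cubes.
Cubes with 3 painted faces are at the corners. A cube always has 8 corners.
Count = 8
8 unit cubes


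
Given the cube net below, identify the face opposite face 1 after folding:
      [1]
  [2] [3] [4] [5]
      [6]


Net: cross layout. Take square 3 as the base (bottom).
Fold the four squares in the horizontal row up around 3: 2 -> left, 4 -> right, 5 wraps to the top.
Fold 1 and 6 up from 3: 1 -> back, 6 -> front.
Opposite pairs are therefore: (1, 6), (2, 4), (3, 5).
Face 1 is opposite face 6.
face 6


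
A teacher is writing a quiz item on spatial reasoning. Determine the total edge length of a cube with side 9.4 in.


Shape: cube
Side s = 9.4 in
A cube has 12 edges, all equal.
Formula: total edge length = 12 * s
Total = 12 * 9.4
Total = 112.8
112.8 in


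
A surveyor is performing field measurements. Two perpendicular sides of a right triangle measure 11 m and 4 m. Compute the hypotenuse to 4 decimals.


Shape: right triangle
Legs a = 11 m, b = 4 m
Formula: c = sqrt(a^2 + b^2)
a^2 = 121, b^2 = 16
a^2 + b^2 = 137
c = sqrt(137)
c = 11.7047
11.7047 m


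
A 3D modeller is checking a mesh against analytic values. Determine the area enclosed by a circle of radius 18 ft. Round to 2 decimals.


Shape: circle
Radius r = 18 ft
Formula: A = pi * r^2
r^2 = 18^2 = 324
A = pi * 324
A = 1017.88
1017.88 ft^2


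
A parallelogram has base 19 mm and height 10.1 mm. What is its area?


Shape: parallelogram
Base b = 19 mm, Height h = 10.1 mm
Formula: A = b * h
A = 19 * 10.1
A = 191.9
191.9 mm^2


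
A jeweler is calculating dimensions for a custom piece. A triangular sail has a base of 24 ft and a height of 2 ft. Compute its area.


Shape: triangle
Base b = 24 ft, Height h = 2 ft
Formula: A = (1/2) * b * h
A = 0.5 * 24 * 2
A = 0.5 * 48
A = 24
24 ft^2


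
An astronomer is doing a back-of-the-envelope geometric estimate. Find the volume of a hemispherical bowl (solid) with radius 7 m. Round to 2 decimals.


Shape: hemisphere (half of a sphere)
Radius r = 7 m
Formula: V = (1/2) * (4/3) * pi * r^3 = (2/3) * pi * r^3
r^3 = 343
(2/3) * 343 = 228.666667
V = 228.666667 * pi
V = 718.38
718.38 m^3


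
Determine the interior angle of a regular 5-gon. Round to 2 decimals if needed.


Shape: regular pentagon (5 sides)
Formula: interior angle = (n - 2) * 180 / n
(n - 2) = 3
(n - 2) * 180 = 540
angle = 540 / 5
angle = 108
108 degrees


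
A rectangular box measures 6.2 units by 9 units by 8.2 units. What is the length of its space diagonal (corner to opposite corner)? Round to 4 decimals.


Shape: rectangular box (space diagonal)
l = 6.2 units, w = 9 units, h = 8.2 units
Visualize: the diagonal of the base, then a right triangle with that diagonal and the height.
Formula: d = sqrt(l^2 + w^2 + h^2)
l^2 + w^2 + h^2 = 38.44 + 81 + 67.24 = 186.68
d = sqrt(186.68)
d = 13.6631
13.6631 units


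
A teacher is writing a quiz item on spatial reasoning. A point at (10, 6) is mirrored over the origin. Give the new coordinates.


Transformation: reflection
Original point: (10, 6)
Rule for reflection through the origin: (x, y) -> (-x, -y)
Apply: (10, 6) -> (-10, -6)
(-10, -6)


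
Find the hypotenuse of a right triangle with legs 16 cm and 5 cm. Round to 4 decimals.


Shape: right triangle
Legs a = 16 cm, b = 5 cm
Formula: c = sqrt(a^2 + b^2)
a^2 = 256, b^2 = 25
a^2 + b^2 = 281
c = sqrt(281)
c = 16.7631
16.7631 cm


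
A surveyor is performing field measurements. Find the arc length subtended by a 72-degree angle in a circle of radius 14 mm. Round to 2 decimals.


Shape: circular arc
Radius r = 14 mm, Angle = 72 degrees
Formula: L = (angle/360) * 2 * pi * r
2 * pi * r = 28 * pi
L = (72/360) * 28 * pi
L = 5.6 * pi
L = 17.59
17.59 mm


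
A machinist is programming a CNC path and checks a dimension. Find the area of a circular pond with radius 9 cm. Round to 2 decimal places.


Shape: circle
Radius r = 9 cm
Formula: A = pi * r^2
r^2 = 9^2 = 81
A = pi * 81
A = 254.47
254.47 cm^2


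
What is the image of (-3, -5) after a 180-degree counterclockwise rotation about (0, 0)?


Transformation: rotation about the origin
Original point: (-3, -5)
Rule for 180 deg: (x, y) -> (-x, -y)
Apply: (-3, -5) -> (3, 5)
(3, 5)


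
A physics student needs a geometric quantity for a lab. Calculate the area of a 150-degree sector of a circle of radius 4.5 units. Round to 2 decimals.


Shape: circular sector
Radius r = 4.5 units, Angle = 150 degrees
Formula: A = (angle/360) * pi * r^2
r^2 = 20.25
Fraction of circle = 150/360
A = (150/360) * pi * 20.25
A = 8.4375 * pi
A = 26.51
26.51 units^2


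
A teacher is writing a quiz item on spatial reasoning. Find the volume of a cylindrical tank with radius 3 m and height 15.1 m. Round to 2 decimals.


Shape: cylinder
Radius r = 3 m, Height h = 15.1 m
Formula: V = pi * r^2 * h
r^2 = 9
V = pi * 9 * 15.1
V = 135.9 * pi
V = 426.94
426.94 m^3


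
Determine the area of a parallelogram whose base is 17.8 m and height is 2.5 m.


Shape: parallelogram
Base b = 17.8 m, Height h = 2.5 m
Formula: A = b * h
A = 17.8 * 2.5
A = 44.5
44.5 m^2


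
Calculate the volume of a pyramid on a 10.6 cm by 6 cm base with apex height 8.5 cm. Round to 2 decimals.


Shape: rectangular pyramid
Base: 10.6 cm x 6 cm, Height h = 8.5 cm
Formula: V = (1/3) * base_area * h
base_area = 10.6 * 6 = 63.6
base_area * h = 63.6 * 8.5 = 540.6
V = 540.6 / 3
V = 180.2
180.2 cm^3


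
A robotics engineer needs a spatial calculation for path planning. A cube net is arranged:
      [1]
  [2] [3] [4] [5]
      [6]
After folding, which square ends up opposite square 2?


Net: cross layout. Take square 3 as the base (bottom).
Fold the four squares in the horizontal row up around 3: 2 -> left, 4 -> right, 5 wraps to the top.
Fold 1 and 6 up from 3: 1 -> back, 6 -> front.
Opposite pairs are therefore: (1, 6), (2, 4), (3, 5).
Face 2 is opposite face 4.
face 4


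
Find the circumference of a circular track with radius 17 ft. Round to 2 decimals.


Shape: circle
Radius r = 17 ft
Formula: C = 2 * pi * r
C = 2 * pi * 17
C = 34 * pi
C = 106.81
106.81 ft


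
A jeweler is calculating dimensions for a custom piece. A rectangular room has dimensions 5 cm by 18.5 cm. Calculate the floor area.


Shape: rectangle
Length l = 5 cm, Width w = 18.5 cm
Formula: A = l * w
A = 5 * 18.5
A = 92.5
92.5 cm^2


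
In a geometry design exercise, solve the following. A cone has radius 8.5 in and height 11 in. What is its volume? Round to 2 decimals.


Shape: cone
Radius r = 8.5 in, Height h = 11 in
Formula: V = (1/3) * pi * r^2 * h
r^2 = 72.25
pi * r^2 * h = pi * 72.25 * 11 = 794.75 * pi
V = 794.75 * pi / 3
V = 832.26
832.26 in^3


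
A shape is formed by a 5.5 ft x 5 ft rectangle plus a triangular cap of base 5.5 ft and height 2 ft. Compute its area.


Composite shape: rectangle + triangle
Rectangle area = 5.5 * 5 = 27.5
Triangle area = 0.5 * 5.5 * 2 = 5.5
Total = 27.5 + 5.5
Total = 33
33 ft^2


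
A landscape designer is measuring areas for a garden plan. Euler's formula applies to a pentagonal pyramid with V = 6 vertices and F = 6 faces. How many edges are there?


Polyhedron: pentagonal pyramid
Euler's formula for convex polyhedra: V - E + F = 2
Given: V = 6 vertices and F = 6 faces
Solve for E:
E = V + F - 2 = 6 + 6 - 2 = 10
10 edges


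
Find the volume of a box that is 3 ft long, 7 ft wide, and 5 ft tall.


Shape: rectangular prism
l = 3 ft, w = 7 ft, h = 5 ft
Formula: V = l * w * h
V = 3 * 7 * 5
V = 21 * 5
V = 105
105 ft^3


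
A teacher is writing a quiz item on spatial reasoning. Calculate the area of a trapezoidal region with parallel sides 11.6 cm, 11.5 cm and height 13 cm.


Shape: trapezoid
Parallel sides a = 11.6 cm, b = 11.5 cm; Height h = 13 cm
Formula: A = (a + b) * h / 2
a + b = 11.6 + 11.5 = 23.1
A = 23.1 * 13 / 2
A = 300.3 / 2
A = 150.15
150.15 cm^2


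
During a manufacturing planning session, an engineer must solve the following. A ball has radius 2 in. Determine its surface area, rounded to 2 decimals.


Shape: sphere
Radius r = 2 in
Formula: SA = 4 * pi * r^2
r^2 = 4
SA = 4 * pi * 4
SA = 16 * pi
SA = 50.27
50.27 in^2


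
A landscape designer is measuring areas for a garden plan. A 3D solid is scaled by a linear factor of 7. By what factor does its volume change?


Linear scale factor k = 7
Rule: under a linear scaling by k, volumes scale by k^3.
k^3 = 7 * 7 * 7
k^3 = 49 * 7
k^3 = 343
Volume scales by a factor of 343.
343 (dimensionless)
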